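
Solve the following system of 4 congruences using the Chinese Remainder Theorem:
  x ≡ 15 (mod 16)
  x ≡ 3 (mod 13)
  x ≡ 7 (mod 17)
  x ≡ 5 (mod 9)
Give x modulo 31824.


Product of moduli M = 16 · 13 · 17 · 9 = 31824.
Merge one congruence at a time:
  Start: x ≡ 15 (mod 16).
  Combine with x ≡ 3 (mod 13); new modulus lcm = 208.
    Write x = 15 + 16·t and substitute into x ≡ 3 (mod 13): 16·t ≡ 3 − 15 = -12 (mod 13).
    Reduce coefficients mod 13: 3·t ≡ 1 (mod 13).
    The inverse of 3 mod 13 is 9 (since 3·9 = 27 = 2·13 + 1), so t ≡ 9·1 = 9 ≡ 9 (mod 13).
    Then x = 15 + 16·9 = 159, valid modulo lcm(16, 13) = 208: x ≡ 159 (mod 208).
  Combine with x ≡ 7 (mod 17); new modulus lcm = 3536.
    Write x = 159 + 208·t and substitute into x ≡ 7 (mod 17): 208·t ≡ 7 − 159 = -152 (mod 17).
    Reduce coefficients mod 17: 4·t ≡ 1 (mod 17).
    The inverse of 4 mod 17 is 13 (since 4·13 = 52 = 3·17 + 1), so t ≡ 13·1 = 13 ≡ 13 (mod 17).
    Then x = 159 + 208·13 = 2863, valid modulo lcm(208, 17) = 3536: x ≡ 2863 (mod 3536).
  Combine with x ≡ 5 (mod 9); new modulus lcm = 31824.
    Write x = 2863 + 3536·t and substitute into x ≡ 5 (mod 9): 3536·t ≡ 5 − 2863 = -2858 (mod 9).
    Reduce coefficients mod 9: 8·t ≡ 4 (mod 9).
    The inverse of 8 mod 9 is 8 (since 8·8 = 64 = 7·9 + 1), so t ≡ 8·4 = 32 ≡ 5 (mod 9).
    Then x = 2863 + 3536·5 = 20543, valid modulo lcm(3536, 9) = 31824: x ≡ 20543 (mod 31824).
Verify against each original: 20543 mod 16 = 15, 20543 mod 13 = 3, 20543 mod 17 = 7, 20543 mod 9 = 5.

x ≡ 20543 (mod 31824).


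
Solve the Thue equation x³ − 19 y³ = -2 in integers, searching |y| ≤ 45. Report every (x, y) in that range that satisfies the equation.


The equation is x³ - 19y³ = -2. For fixed y, x³ = 19·y³ − 2, so a solution requires the RHS to be a perfect cube.
Strategy: iterate y from -45 to 45, compute RHS = 19·y³ − 2, and check whether it is a (positive or negative) perfect cube.
Check small values of y:
  y = 0: RHS = -2 is not a perfect cube.
  y = 1: RHS = 17 is not a perfect cube.
  y = -1: RHS = -21 is not a perfect cube.
  y = 2: RHS = 150 is not a perfect cube.
  y = -2: RHS = -154 is not a perfect cube.
  y = 3: RHS = 511 is not a perfect cube.
  y = -3: RHS = -515 is not a perfect cube.
Continuing the search up to |y| = 45 finds no solutions either.
No (x, y) in the scanned range satisfies the equation.

No integer solutions with |y| ≤ 45.


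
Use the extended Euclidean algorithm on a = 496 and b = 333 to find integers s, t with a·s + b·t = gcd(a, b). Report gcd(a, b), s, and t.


Euclidean algorithm on (496, 333) — divide until remainder is 0:
  496 = 1 · 333 + 163
  333 = 2 · 163 + 7
  163 = 23 · 7 + 2
  7 = 3 · 2 + 1
  2 = 2 · 1 + 0
gcd(496, 333) = 1.
Track Bezout coefficients alongside the remainders: start with r₀ = 496 = a·1 + b·0 (s = 1, t = 0) and r₁ = 333 = a·0 + b·1 (s = 0, t = 1); each new remainder r_{k+1} = r_{k-1} − q_k·r_k inherits s_{k+1} = s_{k-1} − q_k·s_k, t_{k+1} = t_{k-1} − q_k·t_k, so r_k = a·s_k + b·t_k at every step:
  q = 1: r = 163, s = 1 − 1·0 = 1, t = 0 − 1·1 = -1  (check: 496·1 + 333·(-1) = 163)
  q = 2: r = 7, s = 0 − 2·1 = -2, t = 1 − 2·(-1) = 3  (check: 496·(-2) + 333·3 = 7)
  q = 23: r = 2, s = 1 − 23·(-2) = 47, t = -1 − 23·3 = -70  (check: 496·47 + 333·(-70) = 2)
  q = 3: r = 1, s = -2 − 3·47 = -143, t = 3 − 3·(-70) = 213  (check: 496·(-143) + 333·213 = 1)
The row with r = 1 (the gcd) gives the Bezout coefficients s = -143, t = 213.
Result: 496 · (-143) + 333 · (213) = 1.

gcd(496, 333) = 1; s = -143, t = 213 (check: 496·(-143) + 333·213 = 1).


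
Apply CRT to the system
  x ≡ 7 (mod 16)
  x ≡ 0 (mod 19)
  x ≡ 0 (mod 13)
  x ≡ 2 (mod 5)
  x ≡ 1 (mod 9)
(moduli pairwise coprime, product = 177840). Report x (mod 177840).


Product of moduli M = 16 · 19 · 13 · 5 · 9 = 177840.
Merge one congruence at a time:
  Start: x ≡ 7 (mod 16).
  Combine with x ≡ 0 (mod 19); new modulus lcm = 304.
    Write x = 7 + 16·t and substitute into x ≡ 0 (mod 19): 16·t ≡ 0 − 7 = -7 (mod 19).
    Reduce coefficients mod 19: 16·t ≡ 12 (mod 19).
    The inverse of 16 mod 19 is 6 (since 16·6 = 96 = 5·19 + 1), so t ≡ 6·12 = 72 ≡ 15 (mod 19).
    Then x = 7 + 16·15 = 247, valid modulo lcm(16, 19) = 304: x ≡ 247 (mod 304).
  Combine with x ≡ 0 (mod 13); new modulus lcm = 3952.
    Write x = 247 + 304·t and substitute into x ≡ 0 (mod 13): 304·t ≡ 0 − 247 = -247 (mod 13).
    Reduce coefficients mod 13: 5·t ≡ 0 (mod 13).
    The inverse of 5 mod 13 is 8 (since 5·8 = 40 = 3·13 + 1), so t ≡ 8·0 = 0 ≡ 0 (mod 13).
    Then x = 247 + 304·0 = 247, valid modulo lcm(304, 13) = 3952: x ≡ 247 (mod 3952).
  Combine with x ≡ 2 (mod 5); new modulus lcm = 19760.
    Write x = 247 + 3952·t and substitute into x ≡ 2 (mod 5): 3952·t ≡ 2 − 247 = -245 (mod 5).
    Reduce coefficients mod 5: 2·t ≡ 0 (mod 5).
    The inverse of 2 mod 5 is 3 (since 2·3 = 6 = 1·5 + 1), so t ≡ 3·0 = 0 ≡ 0 (mod 5).
    Then x = 247 + 3952·0 = 247, valid modulo lcm(3952, 5) = 19760: x ≡ 247 (mod 19760).
  Combine with x ≡ 1 (mod 9); new modulus lcm = 177840.
    Write x = 247 + 19760·t and substitute into x ≡ 1 (mod 9): 19760·t ≡ 1 − 247 = -246 (mod 9).
    Reduce coefficients mod 9: 5·t ≡ 6 (mod 9).
    The inverse of 5 mod 9 is 2 (since 5·2 = 10 = 1·9 + 1), so t ≡ 2·6 = 12 ≡ 3 (mod 9).
    Then x = 247 + 19760·3 = 59527, valid modulo lcm(19760, 9) = 177840: x ≡ 59527 (mod 177840).
Verify against each original: 59527 mod 16 = 7, 59527 mod 19 = 0, 59527 mod 13 = 0, 59527 mod 5 = 2, 59527 mod 9 = 1.

x ≡ 59527 (mod 177840).


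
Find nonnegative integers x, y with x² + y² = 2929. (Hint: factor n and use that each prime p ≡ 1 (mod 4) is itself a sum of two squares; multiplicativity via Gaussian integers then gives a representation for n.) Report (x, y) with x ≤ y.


Step 1: Factor n = 2929 = 29 · 101.
Step 2: Check the mod-4 condition on each prime factor: 29 ≡ 1 (mod 4), exponent 1; 101 ≡ 1 (mod 4), exponent 1.
All primes ≡ 3 (mod 4) appear to even exponent (or don't appear), so by the two-squares theorem n IS expressible as a sum of two squares.
Step 3: Build a representation. Here n = 29 · 101 is a product of primes ≡ 1 (mod 4). Each prime p ≡ 1 (mod 4) is itself a sum of two squares; find a² by testing p − a² for a perfect square:
  29: 29 − 1² = 28, 29 − 2² = 25 = 5² ⇒ 29 = 2² + 5².
  101: 101 − 1² = 100 = 10² ⇒ 101 = 1² + 10².
  Combine using the Brahmagupta–Fibonacci identity (a² + b²)(c² + d²) = (ac − bd)² + (ad + bc)² = (ac + bd)² + (ad − bc)²:
  29 · 101 = 2929: from (2² + 5²)(1² + 10²), take (2·1 − 5·10, 2·10 + 5·1) = (2 − 50, 20 + 5) = (-48, 25); dropping signs (only squares matter) gives (48, 25); check 48² + 25² = 2304 + 625 = 2929 ✓.
Step 4: Order so x ≤ y and verify: 25² + 48² = 625 + 2304 = 2929 = n. ✓

n = 2929 = 25² + 48² (one valid representation with x ≤ y).


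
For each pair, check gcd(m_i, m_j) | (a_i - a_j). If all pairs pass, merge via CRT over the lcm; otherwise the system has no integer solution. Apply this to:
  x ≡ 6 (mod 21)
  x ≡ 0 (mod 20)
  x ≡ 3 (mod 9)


Moduli 21, 20, 9 are not pairwise coprime, so CRT works modulo lcm(m_i) when all pairwise compatibility conditions hold.
Pairwise compatibility: gcd(m_i, m_j) must divide a_i - a_j for every pair.
Merge one congruence at a time:
  Start: x ≡ 6 (mod 21).
  Combine with x ≡ 0 (mod 20): gcd(21, 20) = 1; 0 - 6 = -6, which IS divisible by 1, so compatible.
    Write x = 6 + 21·t and substitute into x ≡ 0 (mod 20): 21·t ≡ 0 − 6 = -6 (mod 20).
    Reduce coefficients mod 20: 1·t ≡ 14 (mod 20).
    So t ≡ 14 (mod 20).
    Then x = 6 + 21·14 = 300, valid modulo lcm(21, 20) = 420: x ≡ 300 (mod 420).
  Combine with x ≡ 3 (mod 9): gcd(420, 9) = 3; 3 - 300 = -297, which IS divisible by 3, so compatible.
    Write x = 300 + 420·t and substitute into x ≡ 3 (mod 9): 420·t ≡ 3 − 300 = -297 (mod 9).
    Divide the congruence (and modulus) by g = 3: 140·t ≡ -99 (mod 3).
    Reduce coefficients mod 3: 2·t ≡ 0 (mod 3).
    The inverse of 2 mod 3 is 2 (since 2·2 = 4 = 1·3 + 1), so t ≡ 2·0 = 0 ≡ 0 (mod 3).
    Then x = 300 + 420·0 = 300, valid modulo lcm(420, 9) = 1260: x ≡ 300 (mod 1260).
Verify: 300 mod 21 = 6, 300 mod 20 = 0, 300 mod 9 = 3.

x ≡ 300 (mod 1260).


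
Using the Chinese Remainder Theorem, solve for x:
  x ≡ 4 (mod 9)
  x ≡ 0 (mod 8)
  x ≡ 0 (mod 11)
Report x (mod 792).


Moduli 9, 8, 11 are pairwise coprime; by CRT there is a unique solution modulo M = 9 · 8 · 11 = 792.
Solve pairwise, accumulating the modulus:
  Start with x ≡ 4 (mod 9).
  Combine with x ≡ 0 (mod 8): since gcd(9, 8) = 1, we get a unique residue mod 72.
    Write x = 4 + 9·t and substitute into x ≡ 0 (mod 8): 9·t ≡ 0 − 4 = -4 (mod 8).
    Reduce coefficients mod 8: 1·t ≡ 4 (mod 8).
    So t ≡ 4 (mod 8).
    Then x = 4 + 9·4 = 40, valid modulo lcm(9, 8) = 72: x ≡ 40 (mod 72).
  Combine with x ≡ 0 (mod 11): since gcd(72, 11) = 1, we get a unique residue mod 792.
    Write x = 40 + 72·t and substitute into x ≡ 0 (mod 11): 72·t ≡ 0 − 40 = -40 (mod 11).
    Reduce coefficients mod 11: 6·t ≡ 4 (mod 11).
    The inverse of 6 mod 11 is 2 (since 6·2 = 12 = 1·11 + 1), so t ≡ 2·4 = 8 ≡ 8 (mod 11).
    Then x = 40 + 72·8 = 616, valid modulo lcm(72, 11) = 792: x ≡ 616 (mod 792).
Verify: 616 mod 9 = 4 ✓, 616 mod 8 = 0 ✓, 616 mod 11 = 0 ✓.

x ≡ 616 (mod 792).


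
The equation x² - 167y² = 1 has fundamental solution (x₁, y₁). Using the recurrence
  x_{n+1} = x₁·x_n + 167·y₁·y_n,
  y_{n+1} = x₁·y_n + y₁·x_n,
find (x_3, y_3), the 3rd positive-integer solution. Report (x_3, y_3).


Step 1: Find the fundamental solution (x₁, y₁) of x² - 167y² = 1.
  Expand √167 as a continued fraction. a₀ = ⌊√167⌋ = 12; iterate m_{k+1} = d_k·a_k − m_k, d_{k+1} = (167 − m_{k+1}²)/d_k, a_{k+1} = ⌊(a₀ + m_{k+1})/d_{k+1}⌋ (starting m₀ = 0, d₀ = 1), with convergents p_k = a_k·p_{k-1} + p_{k-2}, q_k = a_k·q_{k-1} + q_{k-2} (p₋₁ = 1, q₋₁ = 0):
  k = 0: a₀ = 12; p₀/q₀ = 12/1; p₀² − 167·q₀² = 144 − 167 = -23.
  k = 1: m = 12, d = 23, a = ⌊(12 + 12)/23⌋ = 1; p/q = (1·12 + 1)/(1·1 + 0) = 13/1; p² − 167·q² = 169 − 167 = 2.
  k = 2: m = 11, d = 2, a = ⌊(12 + 11)/2⌋ = 11; p/q = (11·13 + 12)/(11·1 + 1) = 155/12; p² − 167·q² = 24025 − 24048 = -23.
  k = 3: m = 11, d = 23, a = ⌊(12 + 11)/23⌋ = 1; p/q = (1·155 + 13)/(1·12 + 1) = 168/13; p² − 167·q² = 28224 − 28223 = 1.
  The first convergent with p² − 167·q² = 1 gives the fundamental solution (x₁, y₁) = (168, 13).
Step 2: Apply the recurrence (x_{n+1}, y_{n+1}) = (x₁x_n + 167y₁y_n, x₁y_n + y₁x_n) repeatedly.
  From (x_1, y_1) = (168, 13): x_2 = 168·168 + 167·13·13 = 56447; y_2 = 168·13 + 13·168 = 4368.
  From (x_2, y_2) = (56447, 4368): x_3 = 168·56447 + 167·13·4368 = 18966024; y_3 = 168·4368 + 13·56447 = 1467635.
Step 3: Verify x_3² - 167·y_3² = 359710066368576 - 359710066368575 = 1 (should be 1). ✓

(x_1, y_1) = (168, 13); (x_3, y_3) = (18966024, 1467635).


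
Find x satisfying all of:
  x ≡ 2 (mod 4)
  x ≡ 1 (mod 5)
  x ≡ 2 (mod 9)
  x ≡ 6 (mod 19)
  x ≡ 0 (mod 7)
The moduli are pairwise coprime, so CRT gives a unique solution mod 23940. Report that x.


Product of moduli M = 4 · 5 · 9 · 19 · 7 = 23940.
Merge one congruence at a time:
  Start: x ≡ 2 (mod 4).
  Combine with x ≡ 1 (mod 5); new modulus lcm = 20.
    Write x = 2 + 4·t and substitute into x ≡ 1 (mod 5): 4·t ≡ 1 − 2 = -1 (mod 5).
    Reduce coefficients mod 5: 4·t ≡ 4 (mod 5).
    The inverse of 4 mod 5 is 4 (since 4·4 = 16 = 3·5 + 1), so t ≡ 4·4 = 16 ≡ 1 (mod 5).
    Then x = 2 + 4·1 = 6, valid modulo lcm(4, 5) = 20: x ≡ 6 (mod 20).
  Combine with x ≡ 2 (mod 9); new modulus lcm = 180.
    Write x = 6 + 20·t and substitute into x ≡ 2 (mod 9): 20·t ≡ 2 − 6 = -4 (mod 9).
    Reduce coefficients mod 9: 2·t ≡ 5 (mod 9).
    The inverse of 2 mod 9 is 5 (since 2·5 = 10 = 1·9 + 1), so t ≡ 5·5 = 25 ≡ 7 (mod 9).
    Then x = 6 + 20·7 = 146, valid modulo lcm(20, 9) = 180: x ≡ 146 (mod 180).
  Combine with x ≡ 6 (mod 19); new modulus lcm = 3420.
    Write x = 146 + 180·t and substitute into x ≡ 6 (mod 19): 180·t ≡ 6 − 146 = -140 (mod 19).
    Reduce coefficients mod 19: 9·t ≡ 12 (mod 19).
    The inverse of 9 mod 19 is 17 (since 9·17 = 153 = 8·19 + 1), so t ≡ 17·12 = 204 ≡ 14 (mod 19).
    Then x = 146 + 180·14 = 2666, valid modulo lcm(180, 19) = 3420: x ≡ 2666 (mod 3420).
  Combine with x ≡ 0 (mod 7); new modulus lcm = 23940.
    Write x = 2666 + 3420·t and substitute into x ≡ 0 (mod 7): 3420·t ≡ 0 − 2666 = -2666 (mod 7).
    Reduce coefficients mod 7: 4·t ≡ 1 (mod 7).
    The inverse of 4 mod 7 is 2 (since 4·2 = 8 = 1·7 + 1), so t ≡ 2·1 = 2 ≡ 2 (mod 7).
    Then x = 2666 + 3420·2 = 9506, valid modulo lcm(3420, 7) = 23940: x ≡ 9506 (mod 23940).
Verify against each original: 9506 mod 4 = 2, 9506 mod 5 = 1, 9506 mod 9 = 2, 9506 mod 19 = 6, 9506 mod 7 = 0.

x ≡ 9506 (mod 23940).


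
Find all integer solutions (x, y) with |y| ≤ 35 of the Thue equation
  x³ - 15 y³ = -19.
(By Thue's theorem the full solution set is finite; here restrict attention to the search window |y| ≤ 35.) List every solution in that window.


The equation is x³ - 15y³ = -19. For fixed y, x³ = 15·y³ − 19, so a solution requires the RHS to be a perfect cube.
Strategy: iterate y from -35 to 35, compute RHS = 15·y³ − 19, and check whether it is a (positive or negative) perfect cube.
Check small values of y:
  y = 0: RHS = -19 is not a perfect cube.
  y = 1: RHS = -4 is not a perfect cube.
  y = -1: RHS = -34 is not a perfect cube.
  y = 2: RHS = 101 is not a perfect cube.
  y = -2: RHS = -139 is not a perfect cube.
  y = 3: RHS = 386 is not a perfect cube.
  y = -3: RHS = -424 is not a perfect cube.
Continuing the search up to |y| = 35 finds no solutions either.
No (x, y) in the scanned range satisfies the equation.

No integer solutions with |y| ≤ 35.


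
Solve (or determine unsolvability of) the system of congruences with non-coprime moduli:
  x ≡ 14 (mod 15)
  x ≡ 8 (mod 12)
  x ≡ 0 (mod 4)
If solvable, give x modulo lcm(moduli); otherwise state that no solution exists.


Moduli 15, 12, 4 are not pairwise coprime, so CRT works modulo lcm(m_i) when all pairwise compatibility conditions hold.
Pairwise compatibility: gcd(m_i, m_j) must divide a_i - a_j for every pair.
Merge one congruence at a time:
  Start: x ≡ 14 (mod 15).
  Combine with x ≡ 8 (mod 12): gcd(15, 12) = 3; 8 - 14 = -6, which IS divisible by 3, so compatible.
    Write x = 14 + 15·t and substitute into x ≡ 8 (mod 12): 15·t ≡ 8 − 14 = -6 (mod 12).
    Divide the congruence (and modulus) by g = 3: 5·t ≡ -2 (mod 4).
    Reduce coefficients mod 4: 1·t ≡ 2 (mod 4).
    So t ≡ 2 (mod 4).
    Then x = 14 + 15·2 = 44, valid modulo lcm(15, 12) = 60: x ≡ 44 (mod 60).
  Combine with x ≡ 0 (mod 4): gcd(60, 4) = 4; 0 - 44 = -44, which IS divisible by 4, so compatible.
    Write x = 44 + 60·t and substitute into x ≡ 0 (mod 4): 60·t ≡ 0 − 44 = -44 (mod 4).
    Divide the congruence (and modulus) by g = 4: 15·t ≡ -11 (mod 1).
    Modulo 1 every t works; take t = 0.
    Then x = 44 + 60·0 = 44, valid modulo lcm(60, 4) = 60: x ≡ 44 (mod 60).
Verify: 44 mod 15 = 14, 44 mod 12 = 8, 44 mod 4 = 0.

x ≡ 44 (mod 60).


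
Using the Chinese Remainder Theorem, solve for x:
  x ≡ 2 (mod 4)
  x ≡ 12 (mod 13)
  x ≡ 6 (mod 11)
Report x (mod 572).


Moduli 4, 13, 11 are pairwise coprime; by CRT there is a unique solution modulo M = 4 · 13 · 11 = 572.
Solve pairwise, accumulating the modulus:
  Start with x ≡ 2 (mod 4).
  Combine with x ≡ 12 (mod 13): since gcd(4, 13) = 1, we get a unique residue mod 52.
    Write x = 2 + 4·t and substitute into x ≡ 12 (mod 13): 4·t ≡ 12 − 2 = 10 (mod 13).
    The inverse of 4 mod 13 is 10 (since 4·10 = 40 = 3·13 + 1), so t ≡ 10·10 = 100 ≡ 9 (mod 13).
    Then x = 2 + 4·9 = 38, valid modulo lcm(4, 13) = 52: x ≡ 38 (mod 52).
  Combine with x ≡ 6 (mod 11): since gcd(52, 11) = 1, we get a unique residue mod 572.
    Write x = 38 + 52·t and substitute into x ≡ 6 (mod 11): 52·t ≡ 6 − 38 = -32 (mod 11).
    Reduce coefficients mod 11: 8·t ≡ 1 (mod 11).
    The inverse of 8 mod 11 is 7 (since 8·7 = 56 = 5·11 + 1), so t ≡ 7·1 = 7 ≡ 7 (mod 11).
    Then x = 38 + 52·7 = 402, valid modulo lcm(52, 11) = 572: x ≡ 402 (mod 572).
Verify: 402 mod 4 = 2 ✓, 402 mod 13 = 12 ✓, 402 mod 11 = 6 ✓.

x ≡ 402 (mod 572).


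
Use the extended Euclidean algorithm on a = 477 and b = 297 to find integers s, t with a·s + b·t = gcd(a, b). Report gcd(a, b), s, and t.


Euclidean algorithm on (477, 297) — divide until remainder is 0:
  477 = 1 · 297 + 180
  297 = 1 · 180 + 117
  180 = 1 · 117 + 63
  117 = 1 · 63 + 54
  63 = 1 · 54 + 9
  54 = 6 · 9 + 0
gcd(477, 297) = 9.
Track Bezout coefficients alongside the remainders: start with r₀ = 477 = a·1 + b·0 (s = 1, t = 0) and r₁ = 297 = a·0 + b·1 (s = 0, t = 1); each new remainder r_{k+1} = r_{k-1} − q_k·r_k inherits s_{k+1} = s_{k-1} − q_k·s_k, t_{k+1} = t_{k-1} − q_k·t_k, so r_k = a·s_k + b·t_k at every step:
  q = 1: r = 180, s = 1 − 1·0 = 1, t = 0 − 1·1 = -1  (check: 477·1 + 297·(-1) = 180)
  q = 1: r = 117, s = 0 − 1·1 = -1, t = 1 − 1·(-1) = 2  (check: 477·(-1) + 297·2 = 117)
  q = 1: r = 63, s = 1 − 1·(-1) = 2, t = -1 − 1·2 = -3  (check: 477·2 + 297·(-3) = 63)
  q = 1: r = 54, s = -1 − 1·2 = -3, t = 2 − 1·(-3) = 5  (check: 477·(-3) + 297·5 = 54)
  q = 1: r = 9, s = 2 − 1·(-3) = 5, t = -3 − 1·5 = -8  (check: 477·5 + 297·(-8) = 9)
The row with r = 9 (the gcd) gives the Bezout coefficients s = 5, t = -8.
Result: 477 · (5) + 297 · (-8) = 9.

gcd(477, 297) = 9; s = 5, t = -8 (check: 477·5 + 297·(-8) = 9).


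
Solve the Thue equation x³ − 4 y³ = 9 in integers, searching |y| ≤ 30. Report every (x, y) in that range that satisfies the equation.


The equation is x³ - 4y³ = 9. For fixed y, x³ = 4·y³ + 9, so a solution requires the RHS to be a perfect cube.
Strategy: iterate y from -30 to 30, compute RHS = 4·y³ + 9, and check whether it is a (positive or negative) perfect cube.
Check small values of y:
  y = 0: RHS = 9 is not a perfect cube.
  y = 1: RHS = 13 is not a perfect cube.
  y = -1: RHS = 5 is not a perfect cube.
  y = 2: RHS = 41 is not a perfect cube.
  y = -2: RHS = -23 is not a perfect cube.
  y = 3: RHS = 117 is not a perfect cube.
  y = -3: RHS = -99 is not a perfect cube.
Continuing the search up to |y| = 30 finds no solutions either.
No (x, y) in the scanned range satisfies the equation.

No integer solutions with |y| ≤ 30.


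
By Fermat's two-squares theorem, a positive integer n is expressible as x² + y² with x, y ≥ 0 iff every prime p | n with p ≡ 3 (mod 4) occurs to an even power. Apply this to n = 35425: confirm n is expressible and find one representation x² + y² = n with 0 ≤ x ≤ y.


Step 1: Factor n = 35425 = 5^2 · 13 · 109.
Step 2: Check the mod-4 condition on each prime factor: 5 ≡ 1 (mod 4), exponent 2; 13 ≡ 1 (mod 4), exponent 1; 109 ≡ 1 (mod 4), exponent 1.
All primes ≡ 3 (mod 4) appear to even exponent (or don't appear), so by the two-squares theorem n IS expressible as a sum of two squares.
Step 3: Build a representation. Group n = k² · m with k = 5 and m = 13 · 109 = 1417 (a product of primes ≡ 1 (mod 4)); a representation of m scales to one of n via (k·x)² + (k·y)² = k²(x² + y²). Each prime p ≡ 1 (mod 4) is itself a sum of two squares; find a² by testing p − a² for a perfect square:
  13: 13 − 1² = 12, 13 − 2² = 9 = 3² ⇒ 13 = 2² + 3².
  109: 109 − 1² = 108, 109 − 2² = 105, 109 − 3² = 100 = 10² ⇒ 109 = 3² + 10².
  Combine using the Brahmagupta–Fibonacci identity (a² + b²)(c² + d²) = (ac − bd)² + (ad + bc)² = (ac + bd)² + (ad − bc)²:
  13 · 109 = 1417: from (2² + 3²)(3² + 10²), take (2·3 − 3·10, 2·10 + 3·3) = (6 − 30, 20 + 9) = (-24, 29); dropping signs (only squares matter) gives (24, 29); check 24² + 29² = 576 + 841 = 1417 ✓.
  Scale by k = 5: (5·24, 5·29) = (120, 145).
Step 4: Order so x ≤ y and verify: 120² + 145² = 14400 + 21025 = 35425 = n. ✓

n = 35425 = 120² + 145² (one valid representation with x ≤ y).


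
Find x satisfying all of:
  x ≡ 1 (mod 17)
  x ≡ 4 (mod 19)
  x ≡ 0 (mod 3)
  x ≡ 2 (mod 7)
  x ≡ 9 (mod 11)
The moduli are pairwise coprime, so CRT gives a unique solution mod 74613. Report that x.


Product of moduli M = 17 · 19 · 3 · 7 · 11 = 74613.
Merge one congruence at a time:
  Start: x ≡ 1 (mod 17).
  Combine with x ≡ 4 (mod 19); new modulus lcm = 323.
    Write x = 1 + 17·t and substitute into x ≡ 4 (mod 19): 17·t ≡ 4 − 1 = 3 (mod 19).
    The inverse of 17 mod 19 is 9 (since 17·9 = 153 = 8·19 + 1), so t ≡ 9·3 = 27 ≡ 8 (mod 19).
    Then x = 1 + 17·8 = 137, valid modulo lcm(17, 19) = 323: x ≡ 137 (mod 323).
  Combine with x ≡ 0 (mod 3); new modulus lcm = 969.
    Write x = 137 + 323·t and substitute into x ≡ 0 (mod 3): 323·t ≡ 0 − 137 = -137 (mod 3).
    Reduce coefficients mod 3: 2·t ≡ 1 (mod 3).
    The inverse of 2 mod 3 is 2 (since 2·2 = 4 = 1·3 + 1), so t ≡ 2·1 = 2 ≡ 2 (mod 3).
    Then x = 137 + 323·2 = 783, valid modulo lcm(323, 3) = 969: x ≡ 783 (mod 969).
  Combine with x ≡ 2 (mod 7); new modulus lcm = 6783.
    Write x = 783 + 969·t and substitute into x ≡ 2 (mod 7): 969·t ≡ 2 − 783 = -781 (mod 7).
    Reduce coefficients mod 7: 3·t ≡ 3 (mod 7).
    The inverse of 3 mod 7 is 5 (since 3·5 = 15 = 2·7 + 1), so t ≡ 5·3 = 15 ≡ 1 (mod 7).
    Then x = 783 + 969·1 = 1752, valid modulo lcm(969, 7) = 6783: x ≡ 1752 (mod 6783).
  Combine with x ≡ 9 (mod 11); new modulus lcm = 74613.
    Write x = 1752 + 6783·t and substitute into x ≡ 9 (mod 11): 6783·t ≡ 9 − 1752 = -1743 (mod 11).
    Reduce coefficients mod 11: 7·t ≡ 6 (mod 11).
    The inverse of 7 mod 11 is 8 (since 7·8 = 56 = 5·11 + 1), so t ≡ 8·6 = 48 ≡ 4 (mod 11).
    Then x = 1752 + 6783·4 = 28884, valid modulo lcm(6783, 11) = 74613: x ≡ 28884 (mod 74613).
Verify against each original: 28884 mod 17 = 1, 28884 mod 19 = 4, 28884 mod 3 = 0, 28884 mod 7 = 2, 28884 mod 11 = 9.

x ≡ 28884 (mod 74613).


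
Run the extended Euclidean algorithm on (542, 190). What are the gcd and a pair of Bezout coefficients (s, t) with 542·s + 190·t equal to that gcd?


Euclidean algorithm on (542, 190) — divide until remainder is 0:
  542 = 2 · 190 + 162
  190 = 1 · 162 + 28
  162 = 5 · 28 + 22
  28 = 1 · 22 + 6
  22 = 3 · 6 + 4
  6 = 1 · 4 + 2
  4 = 2 · 2 + 0
gcd(542, 190) = 2.
Track Bezout coefficients alongside the remainders: start with r₀ = 542 = a·1 + b·0 (s = 1, t = 0) and r₁ = 190 = a·0 + b·1 (s = 0, t = 1); each new remainder r_{k+1} = r_{k-1} − q_k·r_k inherits s_{k+1} = s_{k-1} − q_k·s_k, t_{k+1} = t_{k-1} − q_k·t_k, so r_k = a·s_k + b·t_k at every step:
  q = 2: r = 162, s = 1 − 2·0 = 1, t = 0 − 2·1 = -2  (check: 542·1 + 190·(-2) = 162)
  q = 1: r = 28, s = 0 − 1·1 = -1, t = 1 − 1·(-2) = 3  (check: 542·(-1) + 190·3 = 28)
  q = 5: r = 22, s = 1 − 5·(-1) = 6, t = -2 − 5·3 = -17  (check: 542·6 + 190·(-17) = 22)
  q = 1: r = 6, s = -1 − 1·6 = -7, t = 3 − 1·(-17) = 20  (check: 542·(-7) + 190·20 = 6)
  q = 3: r = 4, s = 6 − 3·(-7) = 27, t = -17 − 3·20 = -77  (check: 542·27 + 190·(-77) = 4)
  q = 1: r = 2, s = -7 − 1·27 = -34, t = 20 − 1·(-77) = 97  (check: 542·(-34) + 190·97 = 2)
The row with r = 2 (the gcd) gives the Bezout coefficients s = -34, t = 97.
Result: 542 · (-34) + 190 · (97) = 2.

gcd(542, 190) = 2; s = -34, t = 97 (check: 542·(-34) + 190·97 = 2).


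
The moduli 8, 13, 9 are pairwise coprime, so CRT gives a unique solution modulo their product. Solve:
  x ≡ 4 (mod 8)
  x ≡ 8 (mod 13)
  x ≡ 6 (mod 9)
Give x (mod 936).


Moduli 8, 13, 9 are pairwise coprime; by CRT there is a unique solution modulo M = 8 · 13 · 9 = 936.
Solve pairwise, accumulating the modulus:
  Start with x ≡ 4 (mod 8).
  Combine with x ≡ 8 (mod 13): since gcd(8, 13) = 1, we get a unique residue mod 104.
    Write x = 4 + 8·t and substitute into x ≡ 8 (mod 13): 8·t ≡ 8 − 4 = 4 (mod 13).
    The inverse of 8 mod 13 is 5 (since 8·5 = 40 = 3·13 + 1), so t ≡ 5·4 = 20 ≡ 7 (mod 13).
    Then x = 4 + 8·7 = 60, valid modulo lcm(8, 13) = 104: x ≡ 60 (mod 104).
  Combine with x ≡ 6 (mod 9): since gcd(104, 9) = 1, we get a unique residue mod 936.
    Write x = 60 + 104·t and substitute into x ≡ 6 (mod 9): 104·t ≡ 6 − 60 = -54 (mod 9).
    Reduce coefficients mod 9: 5·t ≡ 0 (mod 9).
    The inverse of 5 mod 9 is 2 (since 5·2 = 10 = 1·9 + 1), so t ≡ 2·0 = 0 ≡ 0 (mod 9).
    Then x = 60 + 104·0 = 60, valid modulo lcm(104, 9) = 936: x ≡ 60 (mod 936).
Verify: 60 mod 8 = 4 ✓, 60 mod 13 = 8 ✓, 60 mod 9 = 6 ✓.

x ≡ 60 (mod 936).


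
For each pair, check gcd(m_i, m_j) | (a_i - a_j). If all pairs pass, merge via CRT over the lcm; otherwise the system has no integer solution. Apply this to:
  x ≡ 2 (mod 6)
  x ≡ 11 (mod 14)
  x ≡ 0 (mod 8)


Moduli 6, 14, 8 are not pairwise coprime, so CRT works modulo lcm(m_i) when all pairwise compatibility conditions hold.
Pairwise compatibility: gcd(m_i, m_j) must divide a_i - a_j for every pair.
Merge one congruence at a time:
  Start: x ≡ 2 (mod 6).
  Combine with x ≡ 11 (mod 14): gcd(6, 14) = 2, and 11 - 2 = 9 is NOT divisible by 2.
    ⇒ system is inconsistent (no integer solution).

No solution (the system is inconsistent).


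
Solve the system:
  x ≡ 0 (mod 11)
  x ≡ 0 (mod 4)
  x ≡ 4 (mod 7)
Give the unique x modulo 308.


Moduli 11, 4, 7 are pairwise coprime; by CRT there is a unique solution modulo M = 11 · 4 · 7 = 308.
Solve pairwise, accumulating the modulus:
  Start with x ≡ 0 (mod 11).
  Combine with x ≡ 0 (mod 4): since gcd(11, 4) = 1, we get a unique residue mod 44.
    Write x = 0 + 11·t and substitute into x ≡ 0 (mod 4): 11·t ≡ 0 − 0 = 0 (mod 4).
    Reduce coefficients mod 4: 3·t ≡ 0 (mod 4).
    The inverse of 3 mod 4 is 3 (since 3·3 = 9 = 2·4 + 1), so t ≡ 3·0 = 0 ≡ 0 (mod 4).
    Then x = 0 + 11·0 = 0, valid modulo lcm(11, 4) = 44: x ≡ 0 (mod 44).
  Combine with x ≡ 4 (mod 7): since gcd(44, 7) = 1, we get a unique residue mod 308.
    Write x = 0 + 44·t and substitute into x ≡ 4 (mod 7): 44·t ≡ 4 − 0 = 4 (mod 7).
    Reduce coefficients mod 7: 2·t ≡ 4 (mod 7).
    The inverse of 2 mod 7 is 4 (since 2·4 = 8 = 1·7 + 1), so t ≡ 4·4 = 16 ≡ 2 (mod 7).
    Then x = 0 + 44·2 = 88, valid modulo lcm(44, 7) = 308: x ≡ 88 (mod 308).
Verify: 88 mod 11 = 0 ✓, 88 mod 4 = 0 ✓, 88 mod 7 = 4 ✓.

x ≡ 88 (mod 308).


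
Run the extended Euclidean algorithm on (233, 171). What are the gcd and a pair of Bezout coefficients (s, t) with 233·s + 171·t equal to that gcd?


Euclidean algorithm on (233, 171) — divide until remainder is 0:
  233 = 1 · 171 + 62
  171 = 2 · 62 + 47
  62 = 1 · 47 + 15
  47 = 3 · 15 + 2
  15 = 7 · 2 + 1
  2 = 2 · 1 + 0
gcd(233, 171) = 1.
Track Bezout coefficients alongside the remainders: start with r₀ = 233 = a·1 + b·0 (s = 1, t = 0) and r₁ = 171 = a·0 + b·1 (s = 0, t = 1); each new remainder r_{k+1} = r_{k-1} − q_k·r_k inherits s_{k+1} = s_{k-1} − q_k·s_k, t_{k+1} = t_{k-1} − q_k·t_k, so r_k = a·s_k + b·t_k at every step:
  q = 1: r = 62, s = 1 − 1·0 = 1, t = 0 − 1·1 = -1  (check: 233·1 + 171·(-1) = 62)
  q = 2: r = 47, s = 0 − 2·1 = -2, t = 1 − 2·(-1) = 3  (check: 233·(-2) + 171·3 = 47)
  q = 1: r = 15, s = 1 − 1·(-2) = 3, t = -1 − 1·3 = -4  (check: 233·3 + 171·(-4) = 15)
  q = 3: r = 2, s = -2 − 3·3 = -11, t = 3 − 3·(-4) = 15  (check: 233·(-11) + 171·15 = 2)
  q = 7: r = 1, s = 3 − 7·(-11) = 80, t = -4 − 7·15 = -109  (check: 233·80 + 171·(-109) = 1)
The row with r = 1 (the gcd) gives the Bezout coefficients s = 80, t = -109.
Result: 233 · (80) + 171 · (-109) = 1.

gcd(233, 171) = 1; s = 80, t = -109 (check: 233·80 + 171·(-109) = 1).


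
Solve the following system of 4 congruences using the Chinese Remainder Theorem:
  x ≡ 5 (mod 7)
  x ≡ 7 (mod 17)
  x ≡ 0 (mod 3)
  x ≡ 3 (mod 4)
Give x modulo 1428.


Product of moduli M = 7 · 17 · 3 · 4 = 1428.
Merge one congruence at a time:
  Start: x ≡ 5 (mod 7).
  Combine with x ≡ 7 (mod 17); new modulus lcm = 119.
    Write x = 5 + 7·t and substitute into x ≡ 7 (mod 17): 7·t ≡ 7 − 5 = 2 (mod 17).
    The inverse of 7 mod 17 is 5 (since 7·5 = 35 = 2·17 + 1), so t ≡ 5·2 = 10 ≡ 10 (mod 17).
    Then x = 5 + 7·10 = 75, valid modulo lcm(7, 17) = 119: x ≡ 75 (mod 119).
  Combine with x ≡ 0 (mod 3); new modulus lcm = 357.
    Write x = 75 + 119·t and substitute into x ≡ 0 (mod 3): 119·t ≡ 0 − 75 = -75 (mod 3).
    Reduce coefficients mod 3: 2·t ≡ 0 (mod 3).
    The inverse of 2 mod 3 is 2 (since 2·2 = 4 = 1·3 + 1), so t ≡ 2·0 = 0 ≡ 0 (mod 3).
    Then x = 75 + 119·0 = 75, valid modulo lcm(119, 3) = 357: x ≡ 75 (mod 357).
  Combine with x ≡ 3 (mod 4); new modulus lcm = 1428.
    Write x = 75 + 357·t and substitute into x ≡ 3 (mod 4): 357·t ≡ 3 − 75 = -72 (mod 4).
    Reduce coefficients mod 4: 1·t ≡ 0 (mod 4).
    So t ≡ 0 (mod 4).
    Then x = 75 + 357·0 = 75, valid modulo lcm(357, 4) = 1428: x ≡ 75 (mod 1428).
Verify against each original: 75 mod 7 = 5, 75 mod 17 = 7, 75 mod 3 = 0, 75 mod 4 = 3.

x ≡ 75 (mod 1428).


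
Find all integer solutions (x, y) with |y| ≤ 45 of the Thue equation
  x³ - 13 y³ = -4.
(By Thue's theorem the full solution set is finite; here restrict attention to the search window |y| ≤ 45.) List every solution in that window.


The equation is x³ - 13y³ = -4. For fixed y, x³ = 13·y³ − 4, so a solution requires the RHS to be a perfect cube.
Strategy: iterate y from -45 to 45, compute RHS = 13·y³ − 4, and check whether it is a (positive or negative) perfect cube.
Check small values of y:
  y = 0: RHS = -4 is not a perfect cube.
  y = 1: RHS = 9 is not a perfect cube.
  y = -1: RHS = -17 is not a perfect cube.
  y = 2: RHS = 100 is not a perfect cube.
  y = -2: RHS = -108 is not a perfect cube.
  y = 3: RHS = 347 is not a perfect cube.
  y = -3: RHS = -355 is not a perfect cube.
Continuing the search up to |y| = 45 finds no solutions either.
No (x, y) in the scanned range satisfies the equation.

No integer solutions with |y| ≤ 45.


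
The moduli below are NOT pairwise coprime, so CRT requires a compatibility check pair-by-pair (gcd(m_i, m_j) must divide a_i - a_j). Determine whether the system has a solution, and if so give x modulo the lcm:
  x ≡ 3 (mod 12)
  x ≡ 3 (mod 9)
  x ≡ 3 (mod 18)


Moduli 12, 9, 18 are not pairwise coprime, so CRT works modulo lcm(m_i) when all pairwise compatibility conditions hold.
Pairwise compatibility: gcd(m_i, m_j) must divide a_i - a_j for every pair.
Merge one congruence at a time:
  Start: x ≡ 3 (mod 12).
  Combine with x ≡ 3 (mod 9): gcd(12, 9) = 3; 3 - 3 = 0, which IS divisible by 3, so compatible.
    Write x = 3 + 12·t and substitute into x ≡ 3 (mod 9): 12·t ≡ 3 − 3 = 0 (mod 9).
    Divide the congruence (and modulus) by g = 3: 4·t ≡ 0 (mod 3).
    Reduce coefficients mod 3: 1·t ≡ 0 (mod 3).
    So t ≡ 0 (mod 3).
    Then x = 3 + 12·0 = 3, valid modulo lcm(12, 9) = 36: x ≡ 3 (mod 36).
  Combine with x ≡ 3 (mod 18): gcd(36, 18) = 18; 3 - 3 = 0, which IS divisible by 18, so compatible.
    Write x = 3 + 36·t and substitute into x ≡ 3 (mod 18): 36·t ≡ 3 − 3 = 0 (mod 18).
    Divide the congruence (and modulus) by g = 18: 2·t ≡ 0 (mod 1).
    Modulo 1 every t works; take t = 0.
    Then x = 3 + 36·0 = 3, valid modulo lcm(36, 18) = 36: x ≡ 3 (mod 36).
Verify: 3 mod 12 = 3, 3 mod 9 = 3, 3 mod 18 = 3.

x ≡ 3 (mod 36).


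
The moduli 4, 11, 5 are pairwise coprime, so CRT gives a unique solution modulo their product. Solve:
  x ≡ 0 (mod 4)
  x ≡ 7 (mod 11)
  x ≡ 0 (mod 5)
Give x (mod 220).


Moduli 4, 11, 5 are pairwise coprime; by CRT there is a unique solution modulo M = 4 · 11 · 5 = 220.
Solve pairwise, accumulating the modulus:
  Start with x ≡ 0 (mod 4).
  Combine with x ≡ 7 (mod 11): since gcd(4, 11) = 1, we get a unique residue mod 44.
    Write x = 0 + 4·t and substitute into x ≡ 7 (mod 11): 4·t ≡ 7 − 0 = 7 (mod 11).
    The inverse of 4 mod 11 is 3 (since 4·3 = 12 = 1·11 + 1), so t ≡ 3·7 = 21 ≡ 10 (mod 11).
    Then x = 0 + 4·10 = 40, valid modulo lcm(4, 11) = 44: x ≡ 40 (mod 44).
  Combine with x ≡ 0 (mod 5): since gcd(44, 5) = 1, we get a unique residue mod 220.
    Write x = 40 + 44·t and substitute into x ≡ 0 (mod 5): 44·t ≡ 0 − 40 = -40 (mod 5).
    Reduce coefficients mod 5: 4·t ≡ 0 (mod 5).
    The inverse of 4 mod 5 is 4 (since 4·4 = 16 = 3·5 + 1), so t ≡ 4·0 = 0 ≡ 0 (mod 5).
    Then x = 40 + 44·0 = 40, valid modulo lcm(44, 5) = 220: x ≡ 40 (mod 220).
Verify: 40 mod 4 = 0 ✓, 40 mod 11 = 7 ✓, 40 mod 5 = 0 ✓.

x ≡ 40 (mod 220).


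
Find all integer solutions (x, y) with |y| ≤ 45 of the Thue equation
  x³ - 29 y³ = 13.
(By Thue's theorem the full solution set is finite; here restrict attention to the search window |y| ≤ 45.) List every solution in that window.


The equation is x³ - 29y³ = 13. For fixed y, x³ = 29·y³ + 13, so a solution requires the RHS to be a perfect cube.
Strategy: iterate y from -45 to 45, compute RHS = 29·y³ + 13, and check whether it is a (positive or negative) perfect cube.
Check small values of y:
  y = 0: RHS = 13 is not a perfect cube.
  y = 1: RHS = 42 is not a perfect cube.
  y = -1: RHS = -16 is not a perfect cube.
  y = 2: RHS = 245 is not a perfect cube.
  y = -2: RHS = -219 is not a perfect cube.
  y = 3: RHS = 796 is not a perfect cube.
  y = -3: RHS = -770 is not a perfect cube.
Continuing the search up to |y| = 45 finds no solutions either.
No (x, y) in the scanned range satisfies the equation.

No integer solutions with |y| ≤ 45.


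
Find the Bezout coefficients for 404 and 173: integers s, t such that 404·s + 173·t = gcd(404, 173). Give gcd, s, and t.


Euclidean algorithm on (404, 173) — divide until remainder is 0:
  404 = 2 · 173 + 58
  173 = 2 · 58 + 57
  58 = 1 · 57 + 1
  57 = 57 · 1 + 0
gcd(404, 173) = 1.
Track Bezout coefficients alongside the remainders: start with r₀ = 404 = a·1 + b·0 (s = 1, t = 0) and r₁ = 173 = a·0 + b·1 (s = 0, t = 1); each new remainder r_{k+1} = r_{k-1} − q_k·r_k inherits s_{k+1} = s_{k-1} − q_k·s_k, t_{k+1} = t_{k-1} − q_k·t_k, so r_k = a·s_k + b·t_k at every step:
  q = 2: r = 58, s = 1 − 2·0 = 1, t = 0 − 2·1 = -2  (check: 404·1 + 173·(-2) = 58)
  q = 2: r = 57, s = 0 − 2·1 = -2, t = 1 − 2·(-2) = 5  (check: 404·(-2) + 173·5 = 57)
  q = 1: r = 1, s = 1 − 1·(-2) = 3, t = -2 − 1·5 = -7  (check: 404·3 + 173·(-7) = 1)
The row with r = 1 (the gcd) gives the Bezout coefficients s = 3, t = -7.
Result: 404 · (3) + 173 · (-7) = 1.

gcd(404, 173) = 1; s = 3, t = -7 (check: 404·3 + 173·(-7) = 1).


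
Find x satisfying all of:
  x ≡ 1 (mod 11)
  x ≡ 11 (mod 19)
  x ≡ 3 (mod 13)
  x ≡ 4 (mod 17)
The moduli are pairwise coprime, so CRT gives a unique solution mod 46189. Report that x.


Product of moduli M = 11 · 19 · 13 · 17 = 46189.
Merge one congruence at a time:
  Start: x ≡ 1 (mod 11).
  Combine with x ≡ 11 (mod 19); new modulus lcm = 209.
    Write x = 1 + 11·t and substitute into x ≡ 11 (mod 19): 11·t ≡ 11 − 1 = 10 (mod 19).
    The inverse of 11 mod 19 is 7 (since 11·7 = 77 = 4·19 + 1), so t ≡ 7·10 = 70 ≡ 13 (mod 19).
    Then x = 1 + 11·13 = 144, valid modulo lcm(11, 19) = 209: x ≡ 144 (mod 209).
  Combine with x ≡ 3 (mod 13); new modulus lcm = 2717.
    Write x = 144 + 209·t and substitute into x ≡ 3 (mod 13): 209·t ≡ 3 − 144 = -141 (mod 13).
    Reduce coefficients mod 13: 1·t ≡ 2 (mod 13).
    So t ≡ 2 (mod 13).
    Then x = 144 + 209·2 = 562, valid modulo lcm(209, 13) = 2717: x ≡ 562 (mod 2717).
  Combine with x ≡ 4 (mod 17); new modulus lcm = 46189.
    Write x = 562 + 2717·t and substitute into x ≡ 4 (mod 17): 2717·t ≡ 4 − 562 = -558 (mod 17).
    Reduce coefficients mod 17: 14·t ≡ 3 (mod 17).
    The inverse of 14 mod 17 is 11 (since 14·11 = 154 = 9·17 + 1), so t ≡ 11·3 = 33 ≡ 16 (mod 17).
    Then x = 562 + 2717·16 = 44034, valid modulo lcm(2717, 17) = 46189: x ≡ 44034 (mod 46189).
Verify against each original: 44034 mod 11 = 1, 44034 mod 19 = 11, 44034 mod 13 = 3, 44034 mod 17 = 4.

x ≡ 44034 (mod 46189).


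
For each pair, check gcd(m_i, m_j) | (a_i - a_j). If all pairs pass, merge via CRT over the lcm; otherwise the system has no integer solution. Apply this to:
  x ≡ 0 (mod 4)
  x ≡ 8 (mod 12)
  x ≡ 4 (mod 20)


Moduli 4, 12, 20 are not pairwise coprime, so CRT works modulo lcm(m_i) when all pairwise compatibility conditions hold.
Pairwise compatibility: gcd(m_i, m_j) must divide a_i - a_j for every pair.
Merge one congruence at a time:
  Start: x ≡ 0 (mod 4).
  Combine with x ≡ 8 (mod 12): gcd(4, 12) = 4; 8 - 0 = 8, which IS divisible by 4, so compatible.
    Write x = 0 + 4·t and substitute into x ≡ 8 (mod 12): 4·t ≡ 8 − 0 = 8 (mod 12).
    Divide the congruence (and modulus) by g = 4: 1·t ≡ 2 (mod 3).
    So t ≡ 2 (mod 3).
    Then x = 0 + 4·2 = 8, valid modulo lcm(4, 12) = 12: x ≡ 8 (mod 12).
  Combine with x ≡ 4 (mod 20): gcd(12, 20) = 4; 4 - 8 = -4, which IS divisible by 4, so compatible.
    Write x = 8 + 12·t and substitute into x ≡ 4 (mod 20): 12·t ≡ 4 − 8 = -4 (mod 20).
    Divide the congruence (and modulus) by g = 4: 3·t ≡ -1 (mod 5).
    Reduce coefficients mod 5: 3·t ≡ 4 (mod 5).
    The inverse of 3 mod 5 is 2 (since 3·2 = 6 = 1·5 + 1), so t ≡ 2·4 = 8 ≡ 3 (mod 5).
    Then x = 8 + 12·3 = 44, valid modulo lcm(12, 20) = 60: x ≡ 44 (mod 60).
Verify: 44 mod 4 = 0, 44 mod 12 = 8, 44 mod 20 = 4.

x ≡ 44 (mod 60).


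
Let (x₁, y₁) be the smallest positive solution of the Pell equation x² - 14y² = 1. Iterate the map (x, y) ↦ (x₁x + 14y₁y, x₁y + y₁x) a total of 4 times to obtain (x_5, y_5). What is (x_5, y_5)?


Step 1: Find the fundamental solution (x₁, y₁) of x² - 14y² = 1.
  Expand √14 as a continued fraction. a₀ = ⌊√14⌋ = 3; iterate m_{k+1} = d_k·a_k − m_k, d_{k+1} = (14 − m_{k+1}²)/d_k, a_{k+1} = ⌊(a₀ + m_{k+1})/d_{k+1}⌋ (starting m₀ = 0, d₀ = 1), with convergents p_k = a_k·p_{k-1} + p_{k-2}, q_k = a_k·q_{k-1} + q_{k-2} (p₋₁ = 1, q₋₁ = 0):
  k = 0: a₀ = 3; p₀/q₀ = 3/1; p₀² − 14·q₀² = 9 − 14 = -5.
  k = 1: m = 3, d = 5, a = ⌊(3 + 3)/5⌋ = 1; p/q = (1·3 + 1)/(1·1 + 0) = 4/1; p² − 14·q² = 16 − 14 = 2.
  k = 2: m = 2, d = 2, a = ⌊(3 + 2)/2⌋ = 2; p/q = (2·4 + 3)/(2·1 + 1) = 11/3; p² − 14·q² = 121 − 126 = -5.
  k = 3: m = 2, d = 5, a = ⌊(3 + 2)/5⌋ = 1; p/q = (1·11 + 4)/(1·3 + 1) = 15/4; p² − 14·q² = 225 − 224 = 1.
  The first convergent with p² − 14·q² = 1 gives the fundamental solution (x₁, y₁) = (15, 4).
Step 2: Apply the recurrence (x_{n+1}, y_{n+1}) = (x₁x_n + 14y₁y_n, x₁y_n + y₁x_n) repeatedly.
  From (x_1, y_1) = (15, 4): x_2 = 15·15 + 14·4·4 = 449; y_2 = 15·4 + 4·15 = 120.
  From (x_2, y_2) = (449, 120): x_3 = 15·449 + 14·4·120 = 13455; y_3 = 15·120 + 4·449 = 3596.
  From (x_3, y_3) = (13455, 3596): x_4 = 15·13455 + 14·4·3596 = 403201; y_4 = 15·3596 + 4·13455 = 107760.
  From (x_4, y_4) = (403201, 107760): x_5 = 15·403201 + 14·4·107760 = 12082575; y_5 = 15·107760 + 4·403201 = 3229204.
Step 3: Verify x_5² - 14·y_5² = 145988618630625 - 145988618630624 = 1 (should be 1). ✓

(x_1, y_1) = (15, 4); (x_5, y_5) = (12082575, 3229204).


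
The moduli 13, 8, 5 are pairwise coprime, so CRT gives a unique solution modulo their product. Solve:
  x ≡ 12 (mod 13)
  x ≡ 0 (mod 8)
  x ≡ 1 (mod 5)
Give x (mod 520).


Moduli 13, 8, 5 are pairwise coprime; by CRT there is a unique solution modulo M = 13 · 8 · 5 = 520.
Solve pairwise, accumulating the modulus:
  Start with x ≡ 12 (mod 13).
  Combine with x ≡ 0 (mod 8): since gcd(13, 8) = 1, we get a unique residue mod 104.
    Write x = 12 + 13·t and substitute into x ≡ 0 (mod 8): 13·t ≡ 0 − 12 = -12 (mod 8).
    Reduce coefficients mod 8: 5·t ≡ 4 (mod 8).
    The inverse of 5 mod 8 is 5 (since 5·5 = 25 = 3·8 + 1), so t ≡ 5·4 = 20 ≡ 4 (mod 8).
    Then x = 12 + 13·4 = 64, valid modulo lcm(13, 8) = 104: x ≡ 64 (mod 104).
  Combine with x ≡ 1 (mod 5): since gcd(104, 5) = 1, we get a unique residue mod 520.
    Write x = 64 + 104·t and substitute into x ≡ 1 (mod 5): 104·t ≡ 1 − 64 = -63 (mod 5).
    Reduce coefficients mod 5: 4·t ≡ 2 (mod 5).
    The inverse of 4 mod 5 is 4 (since 4·4 = 16 = 3·5 + 1), so t ≡ 4·2 = 8 ≡ 3 (mod 5).
    Then x = 64 + 104·3 = 376, valid modulo lcm(104, 5) = 520: x ≡ 376 (mod 520).
Verify: 376 mod 13 = 12 ✓, 376 mod 8 = 0 ✓, 376 mod 5 = 1 ✓.

x ≡ 376 (mod 520).
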